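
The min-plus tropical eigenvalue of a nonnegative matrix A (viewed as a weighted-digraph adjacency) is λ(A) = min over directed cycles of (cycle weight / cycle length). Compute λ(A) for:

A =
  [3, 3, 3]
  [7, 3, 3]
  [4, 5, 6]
λ(A) = 3

Enumerate directed cycles and compute their means (weight / length). Sample:
  cycle 0 → 0: weight = 3, length = 1, mean = 3/1 ≈ 3.000
  cycle 1 → 1: weight = 3, length = 1, mean = 3/1 ≈ 3.000
  cycle 2 → 2: weight = 6, length = 1, mean = 6/1 ≈ 6.000
  cycle 0 → 1 → 0: weight = 10, length = 2, mean = 10/2 ≈ 5.000
  cycle 0 → 2 → 0: weight = 7, length = 2, mean = 7/2 ≈ 3.500
  cycle 1 → 0 → 1: weight = 10, length = 2, mean = 10/2 ≈ 5.000
Minimum mean = 3.000, attained e.g. along the cycle 0 → 0 with weight 3 and length 1. So λ(A) = 3/1 = 3.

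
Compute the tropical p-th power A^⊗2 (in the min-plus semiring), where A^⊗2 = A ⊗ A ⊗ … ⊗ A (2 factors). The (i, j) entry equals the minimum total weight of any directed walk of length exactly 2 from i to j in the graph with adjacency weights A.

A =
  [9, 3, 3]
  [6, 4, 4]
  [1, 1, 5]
A^⊗2 =
  [4, 4, 7]
  [5, 5, 8]
  [6, 4, 4]

Each entry (A^⊗2)_ij equals the minimum over all length-2 walks i = v_0 → v_1 → … → v_2 = j of Σ_t A[v_t][v_{t+1}]. For example, for (i, j) = (0, 2) we minimise over 3 possible intermediate vertex sequences; the minimum is 7, attained along the walk 0 → 1 → 2.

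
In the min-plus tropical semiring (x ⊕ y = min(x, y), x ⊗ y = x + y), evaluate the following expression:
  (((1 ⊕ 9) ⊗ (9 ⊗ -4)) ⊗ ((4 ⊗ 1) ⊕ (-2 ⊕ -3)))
(((1 ⊕ 9) ⊗ (9 ⊗ -4)) ⊗ ((4 ⊗ 1) ⊕ (-2 ⊕ -3))) = 3

Expand innermost to outermost. Recall ⊕ takes the minimum of its arguments and ⊗ takes their sum. Working out the expression (((1 ⊕ 9) ⊗ (9 ⊗ -4)) ⊗ ((4 ⊗ 1) ⊕ (-2 ⊕ -3))) gives 3.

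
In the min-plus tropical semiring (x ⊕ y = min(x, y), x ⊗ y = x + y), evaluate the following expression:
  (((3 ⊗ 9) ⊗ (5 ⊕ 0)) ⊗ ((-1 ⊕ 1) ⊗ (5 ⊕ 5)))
(((3 ⊗ 9) ⊗ (5 ⊕ 0)) ⊗ ((-1 ⊕ 1) ⊗ (5 ⊕ 5))) = 16

Expand innermost to outermost. Recall ⊕ takes the minimum of its arguments and ⊗ takes their sum. Working out the expression (((3 ⊗ 9) ⊗ (5 ⊕ 0)) ⊗ ((-1 ⊕ 1) ⊗ (5 ⊕ 5))) gives 16.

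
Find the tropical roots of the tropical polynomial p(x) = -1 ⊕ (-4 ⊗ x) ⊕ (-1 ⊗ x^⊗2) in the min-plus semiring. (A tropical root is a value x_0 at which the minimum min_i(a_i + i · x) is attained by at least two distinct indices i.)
Roots: {-3, 3}

Each tropical root is a break point of the lower envelope of the lines y = a_i + i · x (there are 3 lines, with slopes 0, 1, ..., 2). Only the lines that attain the minimum somewhere contribute to roots; other lines are dominated. Here the surviving (envelope) indices are i = 2, i = 1, i = 0.
Intersections between consecutive envelope lines give the roots: for adjacent envelope indices i < j the intersection is x = (a_i − a_j) / (j − i). Reading off the sorted break points: {-3, 3}.
Verification: at each break x_0, at least two indices attain the minimum of min_i(a_i + i · x_0).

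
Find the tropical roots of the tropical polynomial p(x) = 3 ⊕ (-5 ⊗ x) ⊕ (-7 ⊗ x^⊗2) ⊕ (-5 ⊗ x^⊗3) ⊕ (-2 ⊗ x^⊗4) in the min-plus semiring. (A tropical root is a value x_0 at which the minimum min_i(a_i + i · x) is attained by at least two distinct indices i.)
Roots: {-3, -2, 2, 8}

Each tropical root is a break point of the lower envelope of the lines y = a_i + i · x (there are 5 lines, with slopes 0, 1, ..., 4). Only the lines that attain the minimum somewhere contribute to roots; other lines are dominated. Here the surviving (envelope) indices are i = 4, i = 3, i = 2, i = 1, i = 0.
Intersections between consecutive envelope lines give the roots: for adjacent envelope indices i < j the intersection is x = (a_i − a_j) / (j − i). Reading off the sorted break points: {-3, -2, 2, 8}.
Verification: at each break x_0, at least two indices attain the minimum of min_i(a_i + i · x_0).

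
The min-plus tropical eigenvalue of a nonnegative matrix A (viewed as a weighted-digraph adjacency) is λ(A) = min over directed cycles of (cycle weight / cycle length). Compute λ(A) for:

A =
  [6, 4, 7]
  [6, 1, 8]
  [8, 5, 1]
λ(A) = 1

Enumerate directed cycles and compute their means (weight / length). Sample:
  cycle 0 → 0: weight = 6, length = 1, mean = 6/1 ≈ 6.000
  cycle 1 → 1: weight = 1, length = 1, mean = 1/1 ≈ 1.000
  cycle 2 → 2: weight = 1, length = 1, mean = 1/1 ≈ 1.000
  cycle 0 → 1 → 0: weight = 10, length = 2, mean = 10/2 ≈ 5.000
  cycle 0 → 2 → 0: weight = 15, length = 2, mean = 15/2 ≈ 7.500
  cycle 1 → 0 → 1: weight = 10, length = 2, mean = 10/2 ≈ 5.000
Minimum mean = 1.000, attained e.g. along the cycle 1 → 1 with weight 1 and length 1. So λ(A) = 1/1 = 1.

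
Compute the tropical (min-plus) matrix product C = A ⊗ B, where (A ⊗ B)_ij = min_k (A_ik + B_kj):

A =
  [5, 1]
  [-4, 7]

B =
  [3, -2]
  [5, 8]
A ⊗ B =
  [6, 3]
  [-1, -6]

Apply the min-plus product entry-by-entry:
  C[0][0] = min over k of (A[0][0] + B[0][0] = 5 + 3 = 8, A[0][1] + B[1][0] = 1 + 5 = 6) = 6 (attained at k = 1)
  C[0][1] = min over k of (A[0][0] + B[0][1] = 5 + -2 = 3, A[0][1] + B[1][1] = 1 + 8 = 9) = 3 (attained at k = 0)
  C[1][0] = min over k of (A[1][0] + B[0][0] = -4 + 3 = -1, A[1][1] + B[1][0] = 7 + 5 = 12) = -1 (attained at k = 0)
  C[1][1] = min over k of (A[1][0] + B[0][1] = -4 + -2 = -6, A[1][1] + B[1][1] = 7 + 8 = 15) = -6 (attained at k = 0)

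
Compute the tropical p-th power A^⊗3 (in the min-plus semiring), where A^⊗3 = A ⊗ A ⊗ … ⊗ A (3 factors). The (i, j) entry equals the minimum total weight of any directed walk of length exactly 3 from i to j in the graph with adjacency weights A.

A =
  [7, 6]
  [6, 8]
A^⊗3 =
  [19, 18]
  [18, 19]

Each entry (A^⊗3)_ij equals the minimum over all length-3 walks i = v_0 → v_1 → … → v_3 = j of Σ_t A[v_t][v_{t+1}]. For example, for (i, j) = (0, 1) we minimise over 4 possible intermediate vertex sequences; the minimum is 18, attained along the walk 0 → 1 → 0 → 1.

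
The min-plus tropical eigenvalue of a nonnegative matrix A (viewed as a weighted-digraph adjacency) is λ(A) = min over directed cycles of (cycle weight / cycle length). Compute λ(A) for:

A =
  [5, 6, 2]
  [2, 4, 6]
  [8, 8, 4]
λ(A) = 4

Enumerate directed cycles and compute their means (weight / length). Sample:
  cycle 0 → 0: weight = 5, length = 1, mean = 5/1 ≈ 5.000
  cycle 1 → 1: weight = 4, length = 1, mean = 4/1 ≈ 4.000
  cycle 2 → 2: weight = 4, length = 1, mean = 4/1 ≈ 4.000
  cycle 0 → 1 → 0: weight = 8, length = 2, mean = 8/2 ≈ 4.000
  cycle 0 → 2 → 0: weight = 10, length = 2, mean = 10/2 ≈ 5.000
  cycle 1 → 0 → 1: weight = 8, length = 2, mean = 8/2 ≈ 4.000
Minimum mean = 4.000, attained e.g. along the cycle 1 → 1 with weight 4 and length 1. So λ(A) = 4/1 = 4.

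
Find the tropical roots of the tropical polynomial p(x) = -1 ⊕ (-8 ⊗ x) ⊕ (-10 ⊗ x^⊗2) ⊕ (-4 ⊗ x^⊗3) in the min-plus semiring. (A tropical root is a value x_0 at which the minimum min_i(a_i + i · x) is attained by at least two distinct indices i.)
Roots: {-6, 2, 7}

Each tropical root is a break point of the lower envelope of the lines y = a_i + i · x (there are 4 lines, with slopes 0, 1, ..., 3). Only the lines that attain the minimum somewhere contribute to roots; other lines are dominated. Here the surviving (envelope) indices are i = 3, i = 2, i = 1, i = 0.
Intersections between consecutive envelope lines give the roots: for adjacent envelope indices i < j the intersection is x = (a_i − a_j) / (j − i). Reading off the sorted break points: {-6, 2, 7}.
Verification: at each break x_0, at least two indices attain the minimum of min_i(a_i + i · x_0).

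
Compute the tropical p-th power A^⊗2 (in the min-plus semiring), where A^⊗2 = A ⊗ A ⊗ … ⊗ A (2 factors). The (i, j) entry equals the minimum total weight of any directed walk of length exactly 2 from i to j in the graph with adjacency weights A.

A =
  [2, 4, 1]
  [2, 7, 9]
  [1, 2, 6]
A^⊗2 =
  [2, 3, 3]
  [4, 6, 3]
  [3, 5, 2]

Each entry (A^⊗2)_ij equals the minimum over all length-2 walks i = v_0 → v_1 → … → v_2 = j of Σ_t A[v_t][v_{t+1}]. For example, for (i, j) = (0, 2) we minimise over 3 possible intermediate vertex sequences; the minimum is 3, attained along the walk 0 → 0 → 2.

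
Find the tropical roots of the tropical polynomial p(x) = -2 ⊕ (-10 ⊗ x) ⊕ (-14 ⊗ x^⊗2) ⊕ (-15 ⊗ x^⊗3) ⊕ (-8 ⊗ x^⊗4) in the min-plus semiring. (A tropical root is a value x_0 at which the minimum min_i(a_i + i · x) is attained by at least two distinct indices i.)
Roots: {-7, 1, 4, 8}

Each tropical root is a break point of the lower envelope of the lines y = a_i + i · x (there are 5 lines, with slopes 0, 1, ..., 4). Only the lines that attain the minimum somewhere contribute to roots; other lines are dominated. Here the surviving (envelope) indices are i = 4, i = 3, i = 2, i = 1, i = 0.
Intersections between consecutive envelope lines give the roots: for adjacent envelope indices i < j the intersection is x = (a_i − a_j) / (j − i). Reading off the sorted break points: {-7, 1, 4, 8}.
Verification: at each break x_0, at least two indices attain the minimum of min_i(a_i + i · x_0).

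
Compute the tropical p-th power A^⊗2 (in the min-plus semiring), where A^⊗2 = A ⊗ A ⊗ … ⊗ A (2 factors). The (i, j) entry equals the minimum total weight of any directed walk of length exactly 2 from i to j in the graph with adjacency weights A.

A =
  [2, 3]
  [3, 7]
A^⊗2 =
  [4, 5]
  [5, 6]

Each entry (A^⊗2)_ij equals the minimum over all length-2 walks i = v_0 → v_1 → … → v_2 = j of Σ_t A[v_t][v_{t+1}]. For example, for (i, j) = (0, 1) we minimise over 2 possible intermediate vertex sequences; the minimum is 5, attained along the walk 0 → 0 → 1.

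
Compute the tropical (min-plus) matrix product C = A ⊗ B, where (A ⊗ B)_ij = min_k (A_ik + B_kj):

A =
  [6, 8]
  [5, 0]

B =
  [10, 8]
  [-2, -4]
A ⊗ B =
  [6, 4]
  [-2, -4]

Apply the min-plus product entry-by-entry:
  C[0][0] = min over k of (A[0][0] + B[0][0] = 6 + 10 = 16, A[0][1] + B[1][0] = 8 + -2 = 6) = 6 (attained at k = 1)
  C[0][1] = min over k of (A[0][0] + B[0][1] = 6 + 8 = 14, A[0][1] + B[1][1] = 8 + -4 = 4) = 4 (attained at k = 1)
  C[1][0] = min over k of (A[1][0] + B[0][0] = 5 + 10 = 15, A[1][1] + B[1][0] = 0 + -2 = -2) = -2 (attained at k = 1)
  C[1][1] = min over k of (A[1][0] + B[0][1] = 5 + 8 = 13, A[1][1] + B[1][1] = 0 + -4 = -4) = -4 (attained at k = 1)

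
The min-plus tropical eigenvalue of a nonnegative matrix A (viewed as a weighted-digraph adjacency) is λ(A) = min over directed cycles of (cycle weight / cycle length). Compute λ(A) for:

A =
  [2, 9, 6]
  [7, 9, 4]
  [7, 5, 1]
λ(A) = 1

Enumerate directed cycles and compute their means (weight / length). Sample:
  cycle 0 → 0: weight = 2, length = 1, mean = 2/1 ≈ 2.000
  cycle 1 → 1: weight = 9, length = 1, mean = 9/1 ≈ 9.000
  cycle 2 → 2: weight = 1, length = 1, mean = 1/1 ≈ 1.000
  cycle 0 → 1 → 0: weight = 16, length = 2, mean = 16/2 ≈ 8.000
  cycle 0 → 2 → 0: weight = 13, length = 2, mean = 13/2 ≈ 6.500
  cycle 1 → 0 → 1: weight = 16, length = 2, mean = 16/2 ≈ 8.000
Minimum mean = 1.000, attained e.g. along the cycle 2 → 2 with weight 1 and length 1. So λ(A) = 1/1 = 1.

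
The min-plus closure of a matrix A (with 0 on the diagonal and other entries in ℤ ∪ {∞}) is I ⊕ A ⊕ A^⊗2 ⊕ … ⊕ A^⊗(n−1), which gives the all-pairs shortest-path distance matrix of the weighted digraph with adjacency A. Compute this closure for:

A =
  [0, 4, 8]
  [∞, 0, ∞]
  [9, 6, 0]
Closure =
  [0, 4, 8]
  [∞, 0, ∞]
  [9, 6, 0]

This is the Floyd-Warshall all-pairs shortest-path computation. For each intermediate vertex k = 0, 1, …, 2, update dist[i][j] ← min(dist[i][j], dist[i][k] + dist[k][j]). The final matrix gives, for each (i, j), the minimum total weight of any directed path from i to j (possibly empty when i = j).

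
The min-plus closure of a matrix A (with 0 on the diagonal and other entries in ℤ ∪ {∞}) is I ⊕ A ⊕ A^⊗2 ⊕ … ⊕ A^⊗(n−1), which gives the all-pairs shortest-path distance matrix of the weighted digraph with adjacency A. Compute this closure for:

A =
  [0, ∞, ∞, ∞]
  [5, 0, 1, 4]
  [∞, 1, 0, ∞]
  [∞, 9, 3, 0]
Closure =
  [0, ∞, ∞, ∞]
  [5, 0, 1, 4]
  [6, 1, 0, 5]
  [9, 4, 3, 0]

This is the Floyd-Warshall all-pairs shortest-path computation. For each intermediate vertex k = 0, 1, …, 3, update dist[i][j] ← min(dist[i][j], dist[i][k] + dist[k][j]). The final matrix gives, for each (i, j), the minimum total weight of any directed path from i to j (possibly empty when i = j).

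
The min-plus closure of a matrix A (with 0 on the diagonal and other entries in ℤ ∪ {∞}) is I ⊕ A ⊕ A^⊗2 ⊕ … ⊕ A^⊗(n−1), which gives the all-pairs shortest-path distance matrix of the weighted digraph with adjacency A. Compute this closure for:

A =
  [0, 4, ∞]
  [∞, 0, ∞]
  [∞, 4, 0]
Closure =
  [0, 4, ∞]
  [∞, 0, ∞]
  [∞, 4, 0]

This is the Floyd-Warshall all-pairs shortest-path computation. For each intermediate vertex k = 0, 1, …, 2, update dist[i][j] ← min(dist[i][j], dist[i][k] + dist[k][j]). The final matrix gives, for each (i, j), the minimum total weight of any directed path from i to j (possibly empty when i = j).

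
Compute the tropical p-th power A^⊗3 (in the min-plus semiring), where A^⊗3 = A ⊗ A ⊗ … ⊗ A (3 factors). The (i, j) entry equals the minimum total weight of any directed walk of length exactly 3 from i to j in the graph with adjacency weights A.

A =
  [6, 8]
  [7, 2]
A^⊗3 =
  [17, 12]
  [11, 6]

Each entry (A^⊗3)_ij equals the minimum over all length-3 walks i = v_0 → v_1 → … → v_3 = j of Σ_t A[v_t][v_{t+1}]. For example, for (i, j) = (0, 1) we minimise over 4 possible intermediate vertex sequences; the minimum is 12, attained along the walk 0 → 1 → 1 → 1.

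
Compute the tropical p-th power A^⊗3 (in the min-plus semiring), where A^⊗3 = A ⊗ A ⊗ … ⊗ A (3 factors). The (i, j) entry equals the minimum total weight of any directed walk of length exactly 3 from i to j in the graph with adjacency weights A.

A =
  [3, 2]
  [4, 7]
A^⊗3 =
  [9, 8]
  [10, 9]

Each entry (A^⊗3)_ij equals the minimum over all length-3 walks i = v_0 → v_1 → … → v_3 = j of Σ_t A[v_t][v_{t+1}]. For example, for (i, j) = (0, 1) we minimise over 4 possible intermediate vertex sequences; the minimum is 8, attained along the walk 0 → 0 → 0 → 1.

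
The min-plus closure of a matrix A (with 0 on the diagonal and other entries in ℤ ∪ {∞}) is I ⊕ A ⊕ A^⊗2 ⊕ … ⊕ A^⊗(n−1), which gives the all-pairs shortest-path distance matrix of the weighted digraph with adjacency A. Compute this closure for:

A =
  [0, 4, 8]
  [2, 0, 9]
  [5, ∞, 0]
Closure =
  [0, 4, 8]
  [2, 0, 9]
  [5, 9, 0]

This is the Floyd-Warshall all-pairs shortest-path computation. For each intermediate vertex k = 0, 1, …, 2, update dist[i][j] ← min(dist[i][j], dist[i][k] + dist[k][j]). The final matrix gives, for each (i, j), the minimum total weight of any directed path from i to j (possibly empty when i = j).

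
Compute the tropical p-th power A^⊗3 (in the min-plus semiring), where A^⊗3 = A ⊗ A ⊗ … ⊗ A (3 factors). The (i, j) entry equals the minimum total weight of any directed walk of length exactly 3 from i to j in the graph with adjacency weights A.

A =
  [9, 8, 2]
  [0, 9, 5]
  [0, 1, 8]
A^⊗3 =
  [3, 10, 4]
  [2, 3, 7]
  [2, 3, 3]

Each entry (A^⊗3)_ij equals the minimum over all length-3 walks i = v_0 → v_1 → … → v_3 = j of Σ_t A[v_t][v_{t+1}]. For example, for (i, j) = (0, 2) we minimise over 9 possible intermediate vertex sequences; the minimum is 4, attained along the walk 0 → 2 → 0 → 2.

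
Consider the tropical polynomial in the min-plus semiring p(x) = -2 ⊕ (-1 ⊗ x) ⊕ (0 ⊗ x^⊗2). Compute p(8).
p(8) = -2

A tropical monomial a ⊗ x^⊗i evaluates to a + i · x. Evaluating each term at x = 8:
  Term 0 contributes -2 + 0 · 8 = -2
  Term 1 contributes -1 + 1 · 8 = 7
  Term 2 contributes 0 + 2 · 8 = 16
p(8) = ⊕ of these = min[-2, 7, 16] = -2.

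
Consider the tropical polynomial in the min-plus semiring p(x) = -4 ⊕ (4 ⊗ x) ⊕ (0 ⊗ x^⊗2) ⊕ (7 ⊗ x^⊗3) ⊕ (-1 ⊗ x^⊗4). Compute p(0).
p(0) = -4

A tropical monomial a ⊗ x^⊗i evaluates to a + i · x. Evaluating each term at x = 0:
  Term 0 contributes -4 + 0 · 0 = -4
  Term 1 contributes 4 + 1 · 0 = 4
  Term 2 contributes 0 + 2 · 0 = 0
  Term 3 contributes 7 + 3 · 0 = 7
  Term 4 contributes -1 + 4 · 0 = -1
p(0) = ⊕ of these = min[-4, 4, 0, 7, -1] = -4.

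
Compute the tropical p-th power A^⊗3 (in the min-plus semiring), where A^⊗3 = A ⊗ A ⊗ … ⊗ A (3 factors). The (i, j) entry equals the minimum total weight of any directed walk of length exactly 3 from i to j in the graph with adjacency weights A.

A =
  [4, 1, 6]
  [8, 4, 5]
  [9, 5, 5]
A^⊗3 =
  [12, 9, 10]
  [16, 12, 13]
  [17, 13, 14]

Each entry (A^⊗3)_ij equals the minimum over all length-3 walks i = v_0 → v_1 → … → v_3 = j of Σ_t A[v_t][v_{t+1}]. For example, for (i, j) = (0, 2) we minimise over 9 possible intermediate vertex sequences; the minimum is 10, attained along the walk 0 → 0 → 1 → 2.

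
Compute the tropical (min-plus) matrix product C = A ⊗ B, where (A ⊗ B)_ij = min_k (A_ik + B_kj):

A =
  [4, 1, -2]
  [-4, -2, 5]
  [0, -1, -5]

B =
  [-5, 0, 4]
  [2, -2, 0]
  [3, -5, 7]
A ⊗ B =
  [-1, -7, 1]
  [-9, -4, -2]
  [-5, -10, -1]

Apply the min-plus product entry-by-entry:
  C[0][0] = min over k of (A[0][0] + B[0][0] = 4 + -5 = -1, A[0][1] + B[1][0] = 1 + 2 = 3, A[0][2] + B[2][0] = -2 + 3 = 1) = -1 (attained at k = 0)
  C[0][1] = min over k of (A[0][0] + B[0][1] = 4 + 0 = 4, A[0][1] + B[1][1] = 1 + -2 = -1, A[0][2] + B[2][1] = -2 + -5 = -7) = -7 (attained at k = 2)
  C[0][2] = min over k of (A[0][0] + B[0][2] = 4 + 4 = 8, A[0][1] + B[1][2] = 1 + 0 = 1, A[0][2] + B[2][2] = -2 + 7 = 5) = 1 (attained at k = 1)
  C[1][0] = min over k of (A[1][0] + B[0][0] = -4 + -5 = -9, A[1][1] + B[1][0] = -2 + 2 = 0, A[1][2] + B[2][0] = 5 + 3 = 8) = -9 (attained at k = 0)
  C[1][1] = min over k of (A[1][0] + B[0][1] = -4 + 0 = -4, A[1][1] + B[1][1] = -2 + -2 = -4, A[1][2] + B[2][1] = 5 + -5 = 0) = -4 (attained at k = 0)
  C[1][2] = min over k of (A[1][0] + B[0][2] = -4 + 4 = 0, A[1][1] + B[1][2] = -2 + 0 = -2, A[1][2] + B[2][2] = 5 + 7 = 12) = -2 (attained at k = 1)
  C[2][0] = min over k of (A[2][0] + B[0][0] = 0 + -5 = -5, A[2][1] + B[1][0] = -1 + 2 = 1, A[2][2] + B[2][0] = -5 + 3 = -2) = -5 (attained at k = 0)
  C[2][1] = min over k of (A[2][0] + B[0][1] = 0 + 0 = 0, A[2][1] + B[1][1] = -1 + -2 = -3, A[2][2] + B[2][1] = -5 + -5 = -10) = -10 (attained at k = 2)
  C[2][2] = min over k of (A[2][0] + B[0][2] = 0 + 4 = 4, A[2][1] + B[1][2] = -1 + 0 = -1, A[2][2] + B[2][2] = -5 + 7 = 2) = -1 (attained at k = 1)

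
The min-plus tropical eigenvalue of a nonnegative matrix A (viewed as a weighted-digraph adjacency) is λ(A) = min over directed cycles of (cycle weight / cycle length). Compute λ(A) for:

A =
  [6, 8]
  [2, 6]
λ(A) = 5

Enumerate directed cycles and compute their means (weight / length). Sample:
  cycle 0 → 0: weight = 6, length = 1, mean = 6/1 ≈ 6.000
  cycle 1 → 1: weight = 6, length = 1, mean = 6/1 ≈ 6.000
  cycle 0 → 1 → 0: weight = 10, length = 2, mean = 10/2 ≈ 5.000
  cycle 1 → 0 → 1: weight = 10, length = 2, mean = 10/2 ≈ 5.000
Minimum mean = 5.000, attained e.g. along the cycle 0 → 1 → 0 with weight 10 and length 2. So λ(A) = 10/2 = 5.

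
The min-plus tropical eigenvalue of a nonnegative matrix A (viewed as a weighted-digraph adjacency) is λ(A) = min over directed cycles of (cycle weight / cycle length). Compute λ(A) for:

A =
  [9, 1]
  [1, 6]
λ(A) = 1

Enumerate directed cycles and compute their means (weight / length). Sample:
  cycle 0 → 0: weight = 9, length = 1, mean = 9/1 ≈ 9.000
  cycle 1 → 1: weight = 6, length = 1, mean = 6/1 ≈ 6.000
  cycle 0 → 1 → 0: weight = 2, length = 2, mean = 2/2 ≈ 1.000
  cycle 1 → 0 → 1: weight = 2, length = 2, mean = 2/2 ≈ 1.000
Minimum mean = 1.000, attained e.g. along the cycle 0 → 1 → 0 with weight 2 and length 2. So λ(A) = 2/2 = 1.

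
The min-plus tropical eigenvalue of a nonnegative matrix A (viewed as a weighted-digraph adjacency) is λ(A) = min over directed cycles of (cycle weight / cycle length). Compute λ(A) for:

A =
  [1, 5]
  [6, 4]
λ(A) = 1

Enumerate directed cycles and compute their means (weight / length). Sample:
  cycle 0 → 0: weight = 1, length = 1, mean = 1/1 ≈ 1.000
  cycle 1 → 1: weight = 4, length = 1, mean = 4/1 ≈ 4.000
  cycle 0 → 1 → 0: weight = 11, length = 2, mean = 11/2 ≈ 5.500
  cycle 1 → 0 → 1: weight = 11, length = 2, mean = 11/2 ≈ 5.500
Minimum mean = 1.000, attained e.g. along the cycle 0 → 0 with weight 1 and length 1. So λ(A) = 1/1 = 1.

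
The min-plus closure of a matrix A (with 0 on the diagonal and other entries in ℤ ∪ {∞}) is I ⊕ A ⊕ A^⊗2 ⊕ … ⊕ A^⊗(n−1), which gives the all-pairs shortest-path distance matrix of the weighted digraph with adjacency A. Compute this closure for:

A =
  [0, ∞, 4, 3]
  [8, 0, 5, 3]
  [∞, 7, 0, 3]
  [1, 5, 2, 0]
Closure =
  [0, 8, 4, 3]
  [4, 0, 5, 3]
  [4, 7, 0, 3]
  [1, 5, 2, 0]

This is the Floyd-Warshall all-pairs shortest-path computation. For each intermediate vertex k = 0, 1, …, 3, update dist[i][j] ← min(dist[i][j], dist[i][k] + dist[k][j]). The final matrix gives, for each (i, j), the minimum total weight of any directed path from i to j (possibly empty when i = j).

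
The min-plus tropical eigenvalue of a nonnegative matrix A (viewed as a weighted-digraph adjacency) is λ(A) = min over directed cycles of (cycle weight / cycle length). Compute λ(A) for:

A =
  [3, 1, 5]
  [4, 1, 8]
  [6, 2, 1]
λ(A) = 1

Enumerate directed cycles and compute their means (weight / length). Sample:
  cycle 0 → 0: weight = 3, length = 1, mean = 3/1 ≈ 3.000
  cycle 1 → 1: weight = 1, length = 1, mean = 1/1 ≈ 1.000
  cycle 2 → 2: weight = 1, length = 1, mean = 1/1 ≈ 1.000
  cycle 0 → 1 → 0: weight = 5, length = 2, mean = 5/2 ≈ 2.500
  cycle 0 → 2 → 0: weight = 11, length = 2, mean = 11/2 ≈ 5.500
  cycle 1 → 0 → 1: weight = 5, length = 2, mean = 5/2 ≈ 2.500
Minimum mean = 1.000, attained e.g. along the cycle 1 → 1 with weight 1 and length 1. So λ(A) = 1/1 = 1.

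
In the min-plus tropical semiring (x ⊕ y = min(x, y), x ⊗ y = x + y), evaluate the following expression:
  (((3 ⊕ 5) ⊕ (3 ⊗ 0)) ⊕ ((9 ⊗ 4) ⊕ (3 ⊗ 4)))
(((3 ⊕ 5) ⊕ (3 ⊗ 0)) ⊕ ((9 ⊗ 4) ⊕ (3 ⊗ 4))) = 3

Expand innermost to outermost. Recall ⊕ takes the minimum of its arguments and ⊗ takes their sum. Working out the expression (((3 ⊕ 5) ⊕ (3 ⊗ 0)) ⊕ ((9 ⊗ 4) ⊕ (3 ⊗ 4))) gives 3.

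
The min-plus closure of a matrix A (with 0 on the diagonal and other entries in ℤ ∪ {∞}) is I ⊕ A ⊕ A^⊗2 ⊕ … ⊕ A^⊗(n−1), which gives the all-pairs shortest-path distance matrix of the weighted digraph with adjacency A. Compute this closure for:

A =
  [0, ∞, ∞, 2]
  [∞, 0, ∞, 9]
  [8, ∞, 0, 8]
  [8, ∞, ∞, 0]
Closure =
  [0, ∞, ∞, 2]
  [17, 0, ∞, 9]
  [8, ∞, 0, 8]
  [8, ∞, ∞, 0]

This is the Floyd-Warshall all-pairs shortest-path computation. For each intermediate vertex k = 0, 1, …, 3, update dist[i][j] ← min(dist[i][j], dist[i][k] + dist[k][j]). The final matrix gives, for each (i, j), the minimum total weight of any directed path from i to j (possibly empty when i = j).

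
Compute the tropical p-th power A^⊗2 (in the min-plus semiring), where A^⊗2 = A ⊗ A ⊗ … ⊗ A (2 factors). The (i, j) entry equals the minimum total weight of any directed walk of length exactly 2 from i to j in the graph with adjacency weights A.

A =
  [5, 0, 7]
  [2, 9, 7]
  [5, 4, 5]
A^⊗2 =
  [2, 5, 7]
  [7, 2, 9]
  [6, 5, 10]

Each entry (A^⊗2)_ij equals the minimum over all length-2 walks i = v_0 → v_1 → … → v_2 = j of Σ_t A[v_t][v_{t+1}]. For example, for (i, j) = (0, 2) we minimise over 3 possible intermediate vertex sequences; the minimum is 7, attained along the walk 0 → 1 → 2.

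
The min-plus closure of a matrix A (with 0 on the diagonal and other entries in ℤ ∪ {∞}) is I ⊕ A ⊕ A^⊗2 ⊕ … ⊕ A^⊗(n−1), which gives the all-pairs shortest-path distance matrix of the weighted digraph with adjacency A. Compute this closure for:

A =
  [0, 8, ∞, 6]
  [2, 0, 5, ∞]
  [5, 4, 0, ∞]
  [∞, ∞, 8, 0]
Closure =
  [0, 8, 13, 6]
  [2, 0, 5, 8]
  [5, 4, 0, 11]
  [13, 12, 8, 0]

This is the Floyd-Warshall all-pairs shortest-path computation. For each intermediate vertex k = 0, 1, …, 3, update dist[i][j] ← min(dist[i][j], dist[i][k] + dist[k][j]). The final matrix gives, for each (i, j), the minimum total weight of any directed path from i to j (possibly empty when i = j).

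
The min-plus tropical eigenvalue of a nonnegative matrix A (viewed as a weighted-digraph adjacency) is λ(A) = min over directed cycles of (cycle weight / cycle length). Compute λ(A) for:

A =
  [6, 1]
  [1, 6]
λ(A) = 1

Enumerate directed cycles and compute their means (weight / length). Sample:
  cycle 0 → 0: weight = 6, length = 1, mean = 6/1 ≈ 6.000
  cycle 1 → 1: weight = 6, length = 1, mean = 6/1 ≈ 6.000
  cycle 0 → 1 → 0: weight = 2, length = 2, mean = 2/2 ≈ 1.000
  cycle 1 → 0 → 1: weight = 2, length = 2, mean = 2/2 ≈ 1.000
Minimum mean = 1.000, attained e.g. along the cycle 0 → 1 → 0 with weight 2 and length 2. So λ(A) = 2/2 = 1.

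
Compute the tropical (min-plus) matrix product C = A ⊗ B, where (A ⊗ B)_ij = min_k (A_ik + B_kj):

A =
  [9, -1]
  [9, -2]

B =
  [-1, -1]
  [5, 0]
A ⊗ B =
  [4, -1]
  [3, -2]

Apply the min-plus product entry-by-entry:
  C[0][0] = min over k of (A[0][0] + B[0][0] = 9 + -1 = 8, A[0][1] + B[1][0] = -1 + 5 = 4) = 4 (attained at k = 1)
  C[0][1] = min over k of (A[0][0] + B[0][1] = 9 + -1 = 8, A[0][1] + B[1][1] = -1 + 0 = -1) = -1 (attained at k = 1)
  C[1][0] = min over k of (A[1][0] + B[0][0] = 9 + -1 = 8, A[1][1] + B[1][0] = -2 + 5 = 3) = 3 (attained at k = 1)
  C[1][1] = min over k of (A[1][0] + B[0][1] = 9 + -1 = 8, A[1][1] + B[1][1] = -2 + 0 = -2) = -2 (attained at k = 1)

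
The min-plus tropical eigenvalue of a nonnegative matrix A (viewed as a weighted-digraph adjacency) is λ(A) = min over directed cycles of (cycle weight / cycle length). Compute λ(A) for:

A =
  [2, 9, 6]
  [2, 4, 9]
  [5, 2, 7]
λ(A) = 2

Enumerate directed cycles and compute their means (weight / length). Sample:
  cycle 0 → 0: weight = 2, length = 1, mean = 2/1 ≈ 2.000
  cycle 1 → 1: weight = 4, length = 1, mean = 4/1 ≈ 4.000
  cycle 2 → 2: weight = 7, length = 1, mean = 7/1 ≈ 7.000
  cycle 0 → 1 → 0: weight = 11, length = 2, mean = 11/2 ≈ 5.500
  cycle 0 → 2 → 0: weight = 11, length = 2, mean = 11/2 ≈ 5.500
  cycle 1 → 0 → 1: weight = 11, length = 2, mean = 11/2 ≈ 5.500
Minimum mean = 2.000, attained e.g. along the cycle 0 → 0 with weight 2 and length 1. So λ(A) = 2/1 = 2.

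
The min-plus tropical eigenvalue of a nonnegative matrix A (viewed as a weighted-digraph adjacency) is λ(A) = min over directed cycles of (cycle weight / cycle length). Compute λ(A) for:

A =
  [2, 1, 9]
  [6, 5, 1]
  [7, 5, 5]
λ(A) = 2

Enumerate directed cycles and compute their means (weight / length). Sample:
  cycle 0 → 0: weight = 2, length = 1, mean = 2/1 ≈ 2.000
  cycle 1 → 1: weight = 5, length = 1, mean = 5/1 ≈ 5.000
  cycle 2 → 2: weight = 5, length = 1, mean = 5/1 ≈ 5.000
  cycle 0 → 1 → 0: weight = 7, length = 2, mean = 7/2 ≈ 3.500
  cycle 0 → 2 → 0: weight = 16, length = 2, mean = 16/2 ≈ 8.000
  cycle 1 → 0 → 1: weight = 7, length = 2, mean = 7/2 ≈ 3.500
Minimum mean = 2.000, attained e.g. along the cycle 0 → 0 with weight 2 and length 1. So λ(A) = 2/1 = 2.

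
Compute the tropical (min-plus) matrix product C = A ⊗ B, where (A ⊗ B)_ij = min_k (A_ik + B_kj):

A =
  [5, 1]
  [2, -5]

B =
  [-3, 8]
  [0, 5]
A ⊗ B =
  [1, 6]
  [-5, 0]

Apply the min-plus product entry-by-entry:
  C[0][0] = min over k of (A[0][0] + B[0][0] = 5 + -3 = 2, A[0][1] + B[1][0] = 1 + 0 = 1) = 1 (attained at k = 1)
  C[0][1] = min over k of (A[0][0] + B[0][1] = 5 + 8 = 13, A[0][1] + B[1][1] = 1 + 5 = 6) = 6 (attained at k = 1)
  C[1][0] = min over k of (A[1][0] + B[0][0] = 2 + -3 = -1, A[1][1] + B[1][0] = -5 + 0 = -5) = -5 (attained at k = 1)
  C[1][1] = min over k of (A[1][0] + B[0][1] = 2 + 8 = 10, A[1][1] + B[1][1] = -5 + 5 = 0) = 0 (attained at k = 1)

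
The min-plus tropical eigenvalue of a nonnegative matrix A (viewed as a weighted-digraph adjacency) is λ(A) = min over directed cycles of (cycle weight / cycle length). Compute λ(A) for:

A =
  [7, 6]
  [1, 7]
λ(A) = 7/2

Enumerate directed cycles and compute their means (weight / length). Sample:
  cycle 0 → 0: weight = 7, length = 1, mean = 7/1 ≈ 7.000
  cycle 1 → 1: weight = 7, length = 1, mean = 7/1 ≈ 7.000
  cycle 0 → 1 → 0: weight = 7, length = 2, mean = 7/2 ≈ 3.500
  cycle 1 → 0 → 1: weight = 7, length = 2, mean = 7/2 ≈ 3.500
Minimum mean = 3.500, attained e.g. along the cycle 0 → 1 → 0 with weight 7 and length 2. So λ(A) = 7/2 = 7/2.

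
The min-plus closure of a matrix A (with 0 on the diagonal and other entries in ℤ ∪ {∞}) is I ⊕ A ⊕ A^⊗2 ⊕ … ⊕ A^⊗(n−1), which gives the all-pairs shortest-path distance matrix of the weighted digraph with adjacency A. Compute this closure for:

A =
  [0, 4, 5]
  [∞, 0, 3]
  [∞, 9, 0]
Closure =
  [0, 4, 5]
  [∞, 0, 3]
  [∞, 9, 0]

This is the Floyd-Warshall all-pairs shortest-path computation. For each intermediate vertex k = 0, 1, …, 2, update dist[i][j] ← min(dist[i][j], dist[i][k] + dist[k][j]). The final matrix gives, for each (i, j), the minimum total weight of any directed path from i to j (possibly empty when i = j).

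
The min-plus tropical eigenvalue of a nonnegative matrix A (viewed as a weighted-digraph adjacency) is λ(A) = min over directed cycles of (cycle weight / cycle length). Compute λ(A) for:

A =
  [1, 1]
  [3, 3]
λ(A) = 1

Enumerate directed cycles and compute their means (weight / length). Sample:
  cycle 0 → 0: weight = 1, length = 1, mean = 1/1 ≈ 1.000
  cycle 1 → 1: weight = 3, length = 1, mean = 3/1 ≈ 3.000
  cycle 0 → 1 → 0: weight = 4, length = 2, mean = 4/2 ≈ 2.000
  cycle 1 → 0 → 1: weight = 4, length = 2, mean = 4/2 ≈ 2.000
Minimum mean = 1.000, attained e.g. along the cycle 0 → 0 with weight 1 and length 1. So λ(A) = 1/1 = 1.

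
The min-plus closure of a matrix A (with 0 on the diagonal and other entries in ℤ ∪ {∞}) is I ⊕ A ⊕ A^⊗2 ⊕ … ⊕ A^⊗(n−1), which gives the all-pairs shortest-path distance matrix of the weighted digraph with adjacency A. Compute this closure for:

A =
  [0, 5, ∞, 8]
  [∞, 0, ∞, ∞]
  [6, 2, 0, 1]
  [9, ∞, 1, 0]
Closure =
  [0, 5, 9, 8]
  [∞, 0, ∞, ∞]
  [6, 2, 0, 1]
  [7, 3, 1, 0]

This is the Floyd-Warshall all-pairs shortest-path computation. For each intermediate vertex k = 0, 1, …, 3, update dist[i][j] ← min(dist[i][j], dist[i][k] + dist[k][j]). The final matrix gives, for each (i, j), the minimum total weight of any directed path from i to j (possibly empty when i = j).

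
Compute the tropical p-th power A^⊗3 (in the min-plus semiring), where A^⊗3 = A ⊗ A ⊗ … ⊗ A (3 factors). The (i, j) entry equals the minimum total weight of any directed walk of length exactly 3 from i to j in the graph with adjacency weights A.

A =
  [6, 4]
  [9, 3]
A^⊗3 =
  [16, 10]
  [15, 9]

Each entry (A^⊗3)_ij equals the minimum over all length-3 walks i = v_0 → v_1 → … → v_3 = j of Σ_t A[v_t][v_{t+1}]. For example, for (i, j) = (0, 1) we minimise over 4 possible intermediate vertex sequences; the minimum is 10, attained along the walk 0 → 1 → 1 → 1.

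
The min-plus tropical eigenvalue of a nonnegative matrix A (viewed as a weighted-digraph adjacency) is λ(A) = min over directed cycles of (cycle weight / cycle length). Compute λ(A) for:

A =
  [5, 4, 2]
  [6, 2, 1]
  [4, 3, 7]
λ(A) = 2

Enumerate directed cycles and compute their means (weight / length). Sample:
  cycle 0 → 0: weight = 5, length = 1, mean = 5/1 ≈ 5.000
  cycle 1 → 1: weight = 2, length = 1, mean = 2/1 ≈ 2.000
  cycle 2 → 2: weight = 7, length = 1, mean = 7/1 ≈ 7.000
  cycle 0 → 1 → 0: weight = 10, length = 2, mean = 10/2 ≈ 5.000
  cycle 0 → 2 → 0: weight = 6, length = 2, mean = 6/2 ≈ 3.000
  cycle 1 → 0 → 1: weight = 10, length = 2, mean = 10/2 ≈ 5.000
Minimum mean = 2.000, attained e.g. along the cycle 1 → 1 with weight 2 and length 1. So λ(A) = 2/1 = 2.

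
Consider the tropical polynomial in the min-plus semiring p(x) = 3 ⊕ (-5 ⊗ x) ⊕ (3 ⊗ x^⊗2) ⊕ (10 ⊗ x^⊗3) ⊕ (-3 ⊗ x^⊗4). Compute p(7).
p(7) = 2

A tropical monomial a ⊗ x^⊗i evaluates to a + i · x. Evaluating each term at x = 7:
  Term 0 contributes 3 + 0 · 7 = 3
  Term 1 contributes -5 + 1 · 7 = 2
  Term 2 contributes 3 + 2 · 7 = 17
  Term 3 contributes 10 + 3 · 7 = 31
  Term 4 contributes -3 + 4 · 7 = 25
p(7) = ⊕ of these = min[3, 2, 17, 31, 25] = 2.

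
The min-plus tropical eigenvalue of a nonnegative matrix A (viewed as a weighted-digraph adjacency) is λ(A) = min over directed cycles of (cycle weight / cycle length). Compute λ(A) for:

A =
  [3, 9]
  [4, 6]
λ(A) = 3

Enumerate directed cycles and compute their means (weight / length). Sample:
  cycle 0 → 0: weight = 3, length = 1, mean = 3/1 ≈ 3.000
  cycle 1 → 1: weight = 6, length = 1, mean = 6/1 ≈ 6.000
  cycle 0 → 1 → 0: weight = 13, length = 2, mean = 13/2 ≈ 6.500
  cycle 1 → 0 → 1: weight = 13, length = 2, mean = 13/2 ≈ 6.500
Minimum mean = 3.000, attained e.g. along the cycle 0 → 0 with weight 3 and length 1. So λ(A) = 3/1 = 3.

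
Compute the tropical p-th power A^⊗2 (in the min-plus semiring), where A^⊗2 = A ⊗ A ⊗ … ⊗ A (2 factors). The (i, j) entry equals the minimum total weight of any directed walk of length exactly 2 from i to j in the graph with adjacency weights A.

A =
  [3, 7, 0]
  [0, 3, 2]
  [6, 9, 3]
A^⊗2 =
  [6, 9, 3]
  [3, 6, 0]
  [9, 12, 6]

Each entry (A^⊗2)_ij equals the minimum over all length-2 walks i = v_0 → v_1 → … → v_2 = j of Σ_t A[v_t][v_{t+1}]. For example, for (i, j) = (0, 2) we minimise over 3 possible intermediate vertex sequences; the minimum is 3, attained along the walk 0 → 0 → 2.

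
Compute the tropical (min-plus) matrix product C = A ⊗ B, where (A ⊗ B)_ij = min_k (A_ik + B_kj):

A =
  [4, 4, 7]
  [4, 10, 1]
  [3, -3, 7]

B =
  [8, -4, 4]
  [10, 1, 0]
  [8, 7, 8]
A ⊗ B =
  [12, 0, 4]
  [9, 0, 8]
  [7, -2, -3]

Apply the min-plus product entry-by-entry:
  C[0][0] = min over k of (A[0][0] + B[0][0] = 4 + 8 = 12, A[0][1] + B[1][0] = 4 + 10 = 14, A[0][2] + B[2][0] = 7 + 8 = 15) = 12 (attained at k = 0)
  C[0][1] = min over k of (A[0][0] + B[0][1] = 4 + -4 = 0, A[0][1] + B[1][1] = 4 + 1 = 5, A[0][2] + B[2][1] = 7 + 7 = 14) = 0 (attained at k = 0)
  C[0][2] = min over k of (A[0][0] + B[0][2] = 4 + 4 = 8, A[0][1] + B[1][2] = 4 + 0 = 4, A[0][2] + B[2][2] = 7 + 8 = 15) = 4 (attained at k = 1)
  C[1][0] = min over k of (A[1][0] + B[0][0] = 4 + 8 = 12, A[1][1] + B[1][0] = 10 + 10 = 20, A[1][2] + B[2][0] = 1 + 8 = 9) = 9 (attained at k = 2)
  C[1][1] = min over k of (A[1][0] + B[0][1] = 4 + -4 = 0, A[1][1] + B[1][1] = 10 + 1 = 11, A[1][2] + B[2][1] = 1 + 7 = 8) = 0 (attained at k = 0)
  C[1][2] = min over k of (A[1][0] + B[0][2] = 4 + 4 = 8, A[1][1] + B[1][2] = 10 + 0 = 10, A[1][2] + B[2][2] = 1 + 8 = 9) = 8 (attained at k = 0)
  C[2][0] = min over k of (A[2][0] + B[0][0] = 3 + 8 = 11, A[2][1] + B[1][0] = -3 + 10 = 7, A[2][2] + B[2][0] = 7 + 8 = 15) = 7 (attained at k = 1)
  C[2][1] = min over k of (A[2][0] + B[0][1] = 3 + -4 = -1, A[2][1] + B[1][1] = -3 + 1 = -2, A[2][2] + B[2][1] = 7 + 7 = 14) = -2 (attained at k = 1)
  C[2][2] = min over k of (A[2][0] + B[0][2] = 3 + 4 = 7, A[2][1] + B[1][2] = -3 + 0 = -3, A[2][2] + B[2][2] = 7 + 8 = 15) = -3 (attained at k = 1)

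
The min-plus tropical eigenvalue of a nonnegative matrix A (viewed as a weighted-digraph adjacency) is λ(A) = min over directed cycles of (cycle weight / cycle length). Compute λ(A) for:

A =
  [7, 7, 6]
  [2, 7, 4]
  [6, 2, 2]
λ(A) = 2

Enumerate directed cycles and compute their means (weight / length). Sample:
  cycle 0 → 0: weight = 7, length = 1, mean = 7/1 ≈ 7.000
  cycle 1 → 1: weight = 7, length = 1, mean = 7/1 ≈ 7.000
  cycle 2 → 2: weight = 2, length = 1, mean = 2/1 ≈ 2.000
  cycle 0 → 1 → 0: weight = 9, length = 2, mean = 9/2 ≈ 4.500
  cycle 0 → 2 → 0: weight = 12, length = 2, mean = 12/2 ≈ 6.000
  cycle 1 → 0 → 1: weight = 9, length = 2, mean = 9/2 ≈ 4.500
Minimum mean = 2.000, attained e.g. along the cycle 2 → 2 with weight 2 and length 1. So λ(A) = 2/1 = 2.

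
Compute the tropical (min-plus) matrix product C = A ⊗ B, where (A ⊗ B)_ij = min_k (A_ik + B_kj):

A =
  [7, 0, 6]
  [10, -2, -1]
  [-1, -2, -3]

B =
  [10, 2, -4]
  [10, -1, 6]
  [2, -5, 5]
A ⊗ B =
  [8, -1, 3]
  [1, -6, 4]
  [-1, -8, -5]

Apply the min-plus product entry-by-entry:
  C[0][0] = min over k of (A[0][0] + B[0][0] = 7 + 10 = 17, A[0][1] + B[1][0] = 0 + 10 = 10, A[0][2] + B[2][0] = 6 + 2 = 8) = 8 (attained at k = 2)
  C[0][1] = min over k of (A[0][0] + B[0][1] = 7 + 2 = 9, A[0][1] + B[1][1] = 0 + -1 = -1, A[0][2] + B[2][1] = 6 + -5 = 1) = -1 (attained at k = 1)
  C[0][2] = min over k of (A[0][0] + B[0][2] = 7 + -4 = 3, A[0][1] + B[1][2] = 0 + 6 = 6, A[0][2] + B[2][2] = 6 + 5 = 11) = 3 (attained at k = 0)
  C[1][0] = min over k of (A[1][0] + B[0][0] = 10 + 10 = 20, A[1][1] + B[1][0] = -2 + 10 = 8, A[1][2] + B[2][0] = -1 + 2 = 1) = 1 (attained at k = 2)
  C[1][1] = min over k of (A[1][0] + B[0][1] = 10 + 2 = 12, A[1][1] + B[1][1] = -2 + -1 = -3, A[1][2] + B[2][1] = -1 + -5 = -6) = -6 (attained at k = 2)
  C[1][2] = min over k of (A[1][0] + B[0][2] = 10 + -4 = 6, A[1][1] + B[1][2] = -2 + 6 = 4, A[1][2] + B[2][2] = -1 + 5 = 4) = 4 (attained at k = 1)
  C[2][0] = min over k of (A[2][0] + B[0][0] = -1 + 10 = 9, A[2][1] + B[1][0] = -2 + 10 = 8, A[2][2] + B[2][0] = -3 + 2 = -1) = -1 (attained at k = 2)
  C[2][1] = min over k of (A[2][0] + B[0][1] = -1 + 2 = 1, A[2][1] + B[1][1] = -2 + -1 = -3, A[2][2] + B[2][1] = -3 + -5 = -8) = -8 (attained at k = 2)
  C[2][2] = min over k of (A[2][0] + B[0][2] = -1 + -4 = -5, A[2][1] + B[1][2] = -2 + 6 = 4, A[2][2] + B[2][2] = -3 + 5 = 2) = -5 (attained at k = 0)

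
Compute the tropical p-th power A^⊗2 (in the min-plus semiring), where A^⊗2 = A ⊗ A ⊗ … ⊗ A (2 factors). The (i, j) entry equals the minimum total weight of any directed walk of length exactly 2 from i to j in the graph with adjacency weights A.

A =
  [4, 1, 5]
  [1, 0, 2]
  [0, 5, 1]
A^⊗2 =
  [2, 1, 3]
  [1, 0, 2]
  [1, 1, 2]

Each entry (A^⊗2)_ij equals the minimum over all length-2 walks i = v_0 → v_1 → … → v_2 = j of Σ_t A[v_t][v_{t+1}]. For example, for (i, j) = (0, 2) we minimise over 3 possible intermediate vertex sequences; the minimum is 3, attained along the walk 0 → 1 → 2.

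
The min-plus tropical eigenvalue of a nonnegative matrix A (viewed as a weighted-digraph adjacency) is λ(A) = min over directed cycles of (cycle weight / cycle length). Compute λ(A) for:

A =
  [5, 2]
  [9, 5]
λ(A) = 5

Enumerate directed cycles and compute their means (weight / length). Sample:
  cycle 0 → 0: weight = 5, length = 1, mean = 5/1 ≈ 5.000
  cycle 1 → 1: weight = 5, length = 1, mean = 5/1 ≈ 5.000
  cycle 0 → 1 → 0: weight = 11, length = 2, mean = 11/2 ≈ 5.500
  cycle 1 → 0 → 1: weight = 11, length = 2, mean = 11/2 ≈ 5.500
Minimum mean = 5.000, attained e.g. along the cycle 0 → 0 with weight 5 and length 1. So λ(A) = 5/1 = 5.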